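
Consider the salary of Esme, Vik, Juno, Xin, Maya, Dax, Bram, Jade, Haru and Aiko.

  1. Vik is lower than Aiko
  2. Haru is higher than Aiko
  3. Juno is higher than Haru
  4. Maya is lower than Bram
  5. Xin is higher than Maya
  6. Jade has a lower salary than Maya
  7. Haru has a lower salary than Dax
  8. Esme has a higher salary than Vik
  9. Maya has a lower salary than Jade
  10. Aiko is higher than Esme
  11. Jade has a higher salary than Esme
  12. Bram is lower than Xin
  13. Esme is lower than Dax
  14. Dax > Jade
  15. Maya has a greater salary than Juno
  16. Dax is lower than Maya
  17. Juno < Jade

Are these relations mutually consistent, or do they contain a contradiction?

We have Maya < Jade stated directly, yet also Jade < Dax < Maya by chaining the others — so Jade < Maya. Contradiction.

inconsistent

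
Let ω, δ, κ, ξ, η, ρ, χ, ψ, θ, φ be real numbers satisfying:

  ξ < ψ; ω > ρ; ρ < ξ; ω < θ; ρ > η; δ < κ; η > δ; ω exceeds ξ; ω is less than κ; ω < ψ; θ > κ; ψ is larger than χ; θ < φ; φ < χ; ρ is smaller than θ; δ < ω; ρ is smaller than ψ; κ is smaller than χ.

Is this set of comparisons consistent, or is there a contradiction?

The single ordering δ < η < ρ < ξ < ω < κ < θ < φ < χ < ψ satisfies every listed relation, so no contradiction arises.

consistent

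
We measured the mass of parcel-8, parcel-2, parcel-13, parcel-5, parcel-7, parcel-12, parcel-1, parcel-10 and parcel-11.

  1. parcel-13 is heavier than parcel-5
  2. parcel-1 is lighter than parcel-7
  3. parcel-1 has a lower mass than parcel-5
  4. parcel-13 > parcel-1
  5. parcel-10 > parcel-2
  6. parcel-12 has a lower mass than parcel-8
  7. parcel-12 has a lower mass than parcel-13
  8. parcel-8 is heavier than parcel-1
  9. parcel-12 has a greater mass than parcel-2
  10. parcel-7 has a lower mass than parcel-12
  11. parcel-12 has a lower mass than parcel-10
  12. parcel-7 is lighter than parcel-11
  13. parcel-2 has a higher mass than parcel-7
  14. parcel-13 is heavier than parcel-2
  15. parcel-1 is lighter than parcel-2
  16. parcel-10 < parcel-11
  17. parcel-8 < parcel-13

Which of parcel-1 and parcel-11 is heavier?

parcel-1 < parcel-7 < parcel-2 < parcel-12 < parcel-10 < parcel-11, by transitivity through parcel-7, parcel-2, parcel-12, parcel-10.
So parcel-1 < parcel-11; parcel-11 is the heavier of the two.

parcel-11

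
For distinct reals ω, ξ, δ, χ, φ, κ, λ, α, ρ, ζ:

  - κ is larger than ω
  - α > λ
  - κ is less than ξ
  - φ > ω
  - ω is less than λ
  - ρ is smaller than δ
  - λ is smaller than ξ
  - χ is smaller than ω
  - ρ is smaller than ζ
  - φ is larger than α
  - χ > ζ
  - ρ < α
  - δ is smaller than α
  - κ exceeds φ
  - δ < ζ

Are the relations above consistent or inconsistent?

Every relation is compatible with ρ < δ < ζ < χ < ω < λ < α < φ < κ < ξ; the set is consistent.

consistent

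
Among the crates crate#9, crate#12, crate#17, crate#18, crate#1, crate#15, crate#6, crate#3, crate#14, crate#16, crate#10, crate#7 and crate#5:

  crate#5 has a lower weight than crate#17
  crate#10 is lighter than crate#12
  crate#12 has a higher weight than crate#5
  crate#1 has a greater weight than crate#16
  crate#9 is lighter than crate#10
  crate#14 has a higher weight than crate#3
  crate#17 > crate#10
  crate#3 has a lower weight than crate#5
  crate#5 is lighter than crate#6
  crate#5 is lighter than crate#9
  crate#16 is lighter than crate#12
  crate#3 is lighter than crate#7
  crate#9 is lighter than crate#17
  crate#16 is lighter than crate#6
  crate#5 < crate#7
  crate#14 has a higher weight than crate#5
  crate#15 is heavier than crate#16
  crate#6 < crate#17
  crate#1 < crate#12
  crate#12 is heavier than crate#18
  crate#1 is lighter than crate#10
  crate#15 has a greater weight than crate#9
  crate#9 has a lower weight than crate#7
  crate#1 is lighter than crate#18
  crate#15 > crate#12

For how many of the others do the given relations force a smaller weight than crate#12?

7

From crate#12 the given relations immediately reach crate#16, crate#1, crate#5, crate#10, crate#18.
From those, crate#3, crate#9 — 7 in total.
No other element is forced below crate#12 by the given relations, so the count is 7.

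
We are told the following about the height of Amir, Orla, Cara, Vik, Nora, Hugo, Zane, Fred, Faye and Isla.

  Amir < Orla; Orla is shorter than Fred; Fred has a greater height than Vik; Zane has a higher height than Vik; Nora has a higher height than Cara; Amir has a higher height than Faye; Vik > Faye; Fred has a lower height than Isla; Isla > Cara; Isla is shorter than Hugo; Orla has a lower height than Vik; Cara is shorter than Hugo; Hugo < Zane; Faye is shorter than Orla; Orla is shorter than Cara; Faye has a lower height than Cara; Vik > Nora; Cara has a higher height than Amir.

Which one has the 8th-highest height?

Orla

Chaining the given pairs: Faye < Amir < Orla < Cara < Nora < Vik < Fred < Isla < Hugo < Zane.
Counting 8 from the largest end gives Orla.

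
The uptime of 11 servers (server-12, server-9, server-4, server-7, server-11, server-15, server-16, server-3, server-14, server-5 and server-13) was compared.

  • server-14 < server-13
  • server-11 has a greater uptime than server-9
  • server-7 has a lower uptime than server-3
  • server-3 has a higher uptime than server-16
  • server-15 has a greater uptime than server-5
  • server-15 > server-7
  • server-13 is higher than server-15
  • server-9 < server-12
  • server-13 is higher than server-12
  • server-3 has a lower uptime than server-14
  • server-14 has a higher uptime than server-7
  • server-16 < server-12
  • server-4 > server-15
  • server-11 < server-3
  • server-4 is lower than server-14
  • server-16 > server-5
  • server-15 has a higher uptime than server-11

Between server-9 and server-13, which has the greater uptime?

Chaining the given relations: server-9 < server-11 < server-15 < server-4 < server-14 < server-13.
So server-9 < server-13; server-13 is the higher of the two.

server-13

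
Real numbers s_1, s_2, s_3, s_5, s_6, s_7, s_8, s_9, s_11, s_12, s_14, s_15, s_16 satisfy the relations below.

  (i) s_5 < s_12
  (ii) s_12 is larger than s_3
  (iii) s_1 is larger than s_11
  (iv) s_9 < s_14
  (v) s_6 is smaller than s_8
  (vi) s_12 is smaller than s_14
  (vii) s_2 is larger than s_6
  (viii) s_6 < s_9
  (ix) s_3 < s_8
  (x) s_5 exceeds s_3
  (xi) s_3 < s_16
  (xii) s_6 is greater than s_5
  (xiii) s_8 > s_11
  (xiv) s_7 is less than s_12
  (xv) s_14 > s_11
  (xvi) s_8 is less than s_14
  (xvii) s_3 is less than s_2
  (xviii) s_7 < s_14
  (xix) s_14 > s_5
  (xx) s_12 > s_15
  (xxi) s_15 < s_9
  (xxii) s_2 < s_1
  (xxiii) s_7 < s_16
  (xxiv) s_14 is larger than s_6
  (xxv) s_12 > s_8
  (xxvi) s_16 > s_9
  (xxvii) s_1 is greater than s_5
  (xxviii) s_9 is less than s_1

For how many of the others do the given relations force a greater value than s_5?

8

Directly above s_5: s_6, s_12, s_14, s_1.
One step further: s_8, s_9, s_2 (7 so far).
One step further: s_16 (8 so far).
Nothing else is reachable above s_5; 8 in all.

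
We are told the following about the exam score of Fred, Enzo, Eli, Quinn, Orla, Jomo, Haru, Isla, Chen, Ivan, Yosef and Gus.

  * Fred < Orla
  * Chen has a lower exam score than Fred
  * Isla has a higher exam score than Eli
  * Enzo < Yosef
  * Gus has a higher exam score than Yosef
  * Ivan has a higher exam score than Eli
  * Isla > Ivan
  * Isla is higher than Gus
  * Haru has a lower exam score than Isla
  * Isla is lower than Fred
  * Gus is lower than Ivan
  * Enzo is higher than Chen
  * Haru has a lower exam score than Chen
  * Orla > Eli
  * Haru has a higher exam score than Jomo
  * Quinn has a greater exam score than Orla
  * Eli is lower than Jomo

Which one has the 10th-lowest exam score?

The consecutive relations fix a unique order: Eli < Jomo < Haru < Chen < Enzo < Yosef < Gus < Ivan < Isla < Fred < Orla < Quinn.
Counting 10 from the smallest end gives Fred.

Fred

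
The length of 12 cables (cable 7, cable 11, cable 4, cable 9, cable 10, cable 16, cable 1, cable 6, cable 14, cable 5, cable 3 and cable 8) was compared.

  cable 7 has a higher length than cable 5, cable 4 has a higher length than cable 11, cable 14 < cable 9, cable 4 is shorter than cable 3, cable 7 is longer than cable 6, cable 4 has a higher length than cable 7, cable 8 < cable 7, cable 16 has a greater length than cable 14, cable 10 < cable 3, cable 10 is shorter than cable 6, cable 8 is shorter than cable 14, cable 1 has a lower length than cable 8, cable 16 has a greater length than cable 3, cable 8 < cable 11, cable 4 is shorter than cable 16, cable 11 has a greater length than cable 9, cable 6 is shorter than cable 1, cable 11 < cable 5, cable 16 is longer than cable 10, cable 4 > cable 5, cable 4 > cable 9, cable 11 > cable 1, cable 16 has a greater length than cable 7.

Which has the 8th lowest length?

cable 5

Piecing the relations together gives one ordering: cable 10 < cable 6 < cable 1 < cable 8 < cable 14 < cable 9 < cable 11 < cable 5 < cable 7 < cable 4 < cable 3 < cable 16.
Counting 8 from the smallest end gives cable 5.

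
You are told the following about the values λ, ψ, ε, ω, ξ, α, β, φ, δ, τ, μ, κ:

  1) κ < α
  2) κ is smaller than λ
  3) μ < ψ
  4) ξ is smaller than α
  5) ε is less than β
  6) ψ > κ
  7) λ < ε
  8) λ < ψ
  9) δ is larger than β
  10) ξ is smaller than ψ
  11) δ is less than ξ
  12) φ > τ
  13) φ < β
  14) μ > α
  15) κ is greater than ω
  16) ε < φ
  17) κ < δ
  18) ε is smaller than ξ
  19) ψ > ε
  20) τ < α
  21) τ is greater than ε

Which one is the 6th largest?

β

Chaining the given pairs: ω < κ < λ < ε < τ < φ < β < δ < ξ < α < μ < ψ.
The 6th largest is β.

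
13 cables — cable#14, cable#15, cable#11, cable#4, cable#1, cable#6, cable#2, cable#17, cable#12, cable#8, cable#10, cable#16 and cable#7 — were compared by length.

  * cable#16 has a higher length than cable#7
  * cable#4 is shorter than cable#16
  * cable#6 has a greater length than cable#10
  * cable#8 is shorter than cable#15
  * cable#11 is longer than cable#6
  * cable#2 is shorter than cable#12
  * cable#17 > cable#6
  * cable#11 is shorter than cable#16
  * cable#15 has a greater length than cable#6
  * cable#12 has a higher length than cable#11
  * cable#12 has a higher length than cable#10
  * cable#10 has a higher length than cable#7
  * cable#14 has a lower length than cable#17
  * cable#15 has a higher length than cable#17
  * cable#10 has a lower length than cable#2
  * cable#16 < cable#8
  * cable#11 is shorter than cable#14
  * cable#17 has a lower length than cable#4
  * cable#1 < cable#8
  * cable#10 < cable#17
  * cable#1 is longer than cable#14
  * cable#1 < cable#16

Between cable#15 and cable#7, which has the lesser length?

cable#7

cable#7 < cable#10 and cable#10 < cable#6 give cable#7 < cable#6.
Then cable#6 < cable#11 extends the chain to cable#11.
With cable#11 < cable#14: cable#7 < cable#10 < cable#6 < cable#11 < cable#14.
With cable#14 < cable#17: cable#7 < cable#10 < cable#6 < cable#11 < cable#14 < cable#17.
With cable#17 < cable#4: cable#7 < cable#10 < cable#6 < cable#11 < cable#14 < cable#17 < cable#4.
Then cable#4 < cable#16 extends the chain to cable#16.
Then cable#16 < cable#8 extends the chain to cable#8.
With cable#8 < cable#15: cable#7 < cable#10 < cable#6 < cable#11 < cable#14 < cable#17 < cable#4 < cable#16 < cable#8 < cable#15.
So cable#7 < cable#15; cable#7 is the shorter of the two.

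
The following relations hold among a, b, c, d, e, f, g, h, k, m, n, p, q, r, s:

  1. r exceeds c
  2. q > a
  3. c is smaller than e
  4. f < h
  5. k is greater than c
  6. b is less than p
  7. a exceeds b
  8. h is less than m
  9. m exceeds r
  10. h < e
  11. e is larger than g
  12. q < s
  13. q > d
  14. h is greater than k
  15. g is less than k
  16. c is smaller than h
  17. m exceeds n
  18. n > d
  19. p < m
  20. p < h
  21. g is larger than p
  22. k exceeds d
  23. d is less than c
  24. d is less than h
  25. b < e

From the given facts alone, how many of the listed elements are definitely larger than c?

5

From c the given relations immediately reach r, k, h, e.
From those, m — 5 in total.
Nothing else is reachable above c; 5 in all.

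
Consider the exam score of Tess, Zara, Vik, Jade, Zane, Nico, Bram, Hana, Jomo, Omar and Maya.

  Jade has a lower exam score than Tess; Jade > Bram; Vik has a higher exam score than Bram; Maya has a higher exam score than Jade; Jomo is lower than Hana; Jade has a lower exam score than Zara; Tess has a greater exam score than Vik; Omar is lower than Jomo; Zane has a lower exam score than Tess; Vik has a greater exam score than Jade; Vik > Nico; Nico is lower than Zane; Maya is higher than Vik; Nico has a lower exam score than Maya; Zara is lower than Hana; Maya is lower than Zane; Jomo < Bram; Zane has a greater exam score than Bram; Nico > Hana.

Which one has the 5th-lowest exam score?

Zara

The consecutive relations fix a unique order: Omar < Jomo < Bram < Jade < Zara < Hana < Nico < Vik < Maya < Zane < Tess.
Counting 5 from the smallest end gives Zara.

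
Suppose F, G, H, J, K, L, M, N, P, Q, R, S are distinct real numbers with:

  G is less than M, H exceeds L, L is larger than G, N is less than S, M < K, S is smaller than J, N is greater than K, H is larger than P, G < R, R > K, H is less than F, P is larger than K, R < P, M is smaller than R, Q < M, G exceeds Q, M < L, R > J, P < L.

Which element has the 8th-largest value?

N

Chaining the given pairs: Q < G < M < K < N < S < J < R < P < L < H < F.
The 8th largest is N.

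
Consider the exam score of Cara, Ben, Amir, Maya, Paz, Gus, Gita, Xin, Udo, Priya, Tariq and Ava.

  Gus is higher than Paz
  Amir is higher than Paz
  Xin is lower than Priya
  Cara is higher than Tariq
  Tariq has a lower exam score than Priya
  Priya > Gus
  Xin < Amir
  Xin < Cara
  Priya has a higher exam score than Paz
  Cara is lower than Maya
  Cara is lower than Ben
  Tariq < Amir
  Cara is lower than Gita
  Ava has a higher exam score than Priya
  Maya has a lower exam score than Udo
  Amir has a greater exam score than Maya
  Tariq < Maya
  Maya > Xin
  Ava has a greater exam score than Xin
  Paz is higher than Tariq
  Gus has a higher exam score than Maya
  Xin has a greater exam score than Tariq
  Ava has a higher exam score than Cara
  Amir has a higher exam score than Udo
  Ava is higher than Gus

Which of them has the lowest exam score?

Chaining upward from Tariq: directly above it, Paz, Xin, Cara, Maya, Amir, Priya; then Udo, Ben, Gita, Gus, Ava.
That covers every other element, and nothing is given below Tariq, so Tariq is the lowest exam score.

Tariq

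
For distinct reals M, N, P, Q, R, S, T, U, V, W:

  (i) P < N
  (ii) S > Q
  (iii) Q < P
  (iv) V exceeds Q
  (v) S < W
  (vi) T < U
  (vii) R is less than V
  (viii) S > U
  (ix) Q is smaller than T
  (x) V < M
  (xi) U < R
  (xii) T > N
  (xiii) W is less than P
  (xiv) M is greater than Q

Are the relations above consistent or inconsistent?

We have U < S stated directly, yet also S < W < P < N < T < U by chaining the others — so S < U. Contradiction.

inconsistent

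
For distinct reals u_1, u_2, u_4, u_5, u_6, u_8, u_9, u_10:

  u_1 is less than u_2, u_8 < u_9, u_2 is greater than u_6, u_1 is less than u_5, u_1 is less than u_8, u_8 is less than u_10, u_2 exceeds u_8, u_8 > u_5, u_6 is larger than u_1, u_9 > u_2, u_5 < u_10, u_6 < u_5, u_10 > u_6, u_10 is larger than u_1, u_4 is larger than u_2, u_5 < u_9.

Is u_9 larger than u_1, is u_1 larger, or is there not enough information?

Following the relations from u_1: u_1 < u_6 < u_5 < u_8 < u_2 < u_9.
So u_9 is larger.

u_9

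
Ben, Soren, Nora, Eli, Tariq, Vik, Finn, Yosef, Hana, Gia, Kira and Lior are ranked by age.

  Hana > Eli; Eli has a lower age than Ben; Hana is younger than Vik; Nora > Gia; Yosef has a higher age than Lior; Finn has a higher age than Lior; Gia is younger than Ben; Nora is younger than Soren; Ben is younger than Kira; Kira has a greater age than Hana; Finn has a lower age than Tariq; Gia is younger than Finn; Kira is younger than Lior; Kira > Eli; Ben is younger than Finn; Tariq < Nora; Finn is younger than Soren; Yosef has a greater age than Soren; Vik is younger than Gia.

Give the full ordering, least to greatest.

Each adjacent pair is fixed by a given relation: Eli < Hana; Hana < Vik; Vik < Gia; Gia < Ben; Ben < Kira; Kira < Lior; Lior < Finn; Finn < Tariq; Tariq < Nora; Nora < Soren; Soren < Yosef. Chaining them end to end gives the full order.

Eli < Hana < Vik < Gia < Ben < Kira < Lior < Finn < Tariq < Nora < Soren < Yosef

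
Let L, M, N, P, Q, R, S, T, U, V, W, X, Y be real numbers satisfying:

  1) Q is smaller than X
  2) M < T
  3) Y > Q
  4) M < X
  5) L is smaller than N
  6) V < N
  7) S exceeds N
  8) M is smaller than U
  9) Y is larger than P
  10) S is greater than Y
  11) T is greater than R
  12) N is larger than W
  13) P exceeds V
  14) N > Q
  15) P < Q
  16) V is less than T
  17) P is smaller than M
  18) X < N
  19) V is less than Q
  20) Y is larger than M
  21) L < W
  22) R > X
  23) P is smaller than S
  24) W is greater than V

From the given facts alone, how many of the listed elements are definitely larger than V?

11

From V the given relations immediately reach P, Q, W, N, T.
From those, M, Y, X, S — 9 in total.
From those, U, R — 11 in total.
No other element is forced above V by the given relations, so the count is 11.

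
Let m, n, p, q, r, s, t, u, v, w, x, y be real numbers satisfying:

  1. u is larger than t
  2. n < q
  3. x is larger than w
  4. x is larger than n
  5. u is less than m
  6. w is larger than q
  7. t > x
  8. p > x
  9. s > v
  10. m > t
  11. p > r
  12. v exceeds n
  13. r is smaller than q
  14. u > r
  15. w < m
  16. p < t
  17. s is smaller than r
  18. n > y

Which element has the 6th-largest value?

w

Chaining the given pairs: y < n < v < s < r < q < w < x < p < t < u < m.
Counting 6 from the largest end gives w.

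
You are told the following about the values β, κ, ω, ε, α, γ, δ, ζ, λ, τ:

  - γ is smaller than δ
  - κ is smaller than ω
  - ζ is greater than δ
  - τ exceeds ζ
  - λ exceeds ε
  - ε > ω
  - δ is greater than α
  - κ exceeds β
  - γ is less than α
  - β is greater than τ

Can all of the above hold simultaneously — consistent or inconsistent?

consistent

The single ordering γ < α < δ < ζ < τ < β < κ < ω < ε < λ satisfies every listed relation, so no contradiction arises.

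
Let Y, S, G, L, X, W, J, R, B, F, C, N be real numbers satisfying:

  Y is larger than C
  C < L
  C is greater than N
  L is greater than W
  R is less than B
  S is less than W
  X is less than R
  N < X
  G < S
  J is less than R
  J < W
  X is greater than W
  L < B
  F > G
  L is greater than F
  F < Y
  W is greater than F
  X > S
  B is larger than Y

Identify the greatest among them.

B

G is not greatest since G < S; F is not greatest since F < W; S is not greatest since S < X; N is not greatest since N < X; J is not greatest since J < W; C is not greatest since C < Y; W is not greatest since W < X; X is not greatest since X < R; R is not greatest since R < B; L is not greatest since L < B; Y is not greatest since Y < B.
Only B has nothing above it, so B is the greatest.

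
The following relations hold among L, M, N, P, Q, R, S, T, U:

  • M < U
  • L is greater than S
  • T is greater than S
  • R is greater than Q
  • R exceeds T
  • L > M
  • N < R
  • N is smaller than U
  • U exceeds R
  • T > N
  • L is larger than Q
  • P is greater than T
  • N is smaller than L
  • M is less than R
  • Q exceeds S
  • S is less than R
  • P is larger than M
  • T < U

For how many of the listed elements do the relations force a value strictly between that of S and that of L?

1

Chaining upward from S reaches: Q, T, P, R, U.
Chaining downward from L reaches: N, M, Q.
Strictly between S and L are those in both lists: Q — 1 element.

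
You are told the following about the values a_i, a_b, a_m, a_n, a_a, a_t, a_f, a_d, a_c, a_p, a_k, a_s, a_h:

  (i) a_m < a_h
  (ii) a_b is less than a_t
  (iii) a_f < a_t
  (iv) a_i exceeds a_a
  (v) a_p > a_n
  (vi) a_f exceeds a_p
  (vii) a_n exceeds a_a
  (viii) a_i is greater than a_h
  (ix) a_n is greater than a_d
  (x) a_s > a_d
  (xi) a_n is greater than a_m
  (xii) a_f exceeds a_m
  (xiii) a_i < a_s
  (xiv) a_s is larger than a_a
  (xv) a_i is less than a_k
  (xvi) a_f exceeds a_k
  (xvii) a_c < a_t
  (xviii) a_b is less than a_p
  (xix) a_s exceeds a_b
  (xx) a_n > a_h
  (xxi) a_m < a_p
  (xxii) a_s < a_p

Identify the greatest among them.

a_t

a_m is not greatest since a_m < a_f; a_h is not greatest since a_h < a_i; a_d is not greatest since a_d < a_s; a_a is not greatest since a_a < a_i; a_i is not greatest since a_i < a_k; a_b is not greatest since a_b < a_p; a_k is not greatest since a_k < a_f; a_n is not greatest since a_n < a_p; a_s is not greatest since a_s < a_p; a_p is not greatest since a_p < a_f; a_c is not greatest since a_c < a_t; a_f is not greatest since a_f < a_t.
Only a_t has nothing above it, so a_t is the greatest.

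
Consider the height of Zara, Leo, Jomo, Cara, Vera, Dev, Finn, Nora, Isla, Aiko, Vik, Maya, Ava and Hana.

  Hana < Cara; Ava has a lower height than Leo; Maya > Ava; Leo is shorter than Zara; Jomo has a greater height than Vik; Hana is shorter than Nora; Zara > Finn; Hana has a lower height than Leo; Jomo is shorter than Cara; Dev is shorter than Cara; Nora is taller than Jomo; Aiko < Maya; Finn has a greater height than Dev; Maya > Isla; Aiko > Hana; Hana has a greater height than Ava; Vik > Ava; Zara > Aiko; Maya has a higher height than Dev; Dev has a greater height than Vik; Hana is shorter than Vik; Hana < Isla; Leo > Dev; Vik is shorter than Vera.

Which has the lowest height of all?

Hana is not least since Ava < Hana; Vik is not least since Ava < Vik; Dev is not least since Vik < Dev; Jomo is not least since Vik < Jomo; Cara is not least since Jomo < Cara; Vera is not least since Vik < Vera; Nora is not least since Jomo < Nora; Isla is not least since Hana < Isla; Aiko is not least since Hana < Aiko; Leo is not least since Dev < Leo; Maya is not least since Aiko < Maya; Finn is not least since Dev < Finn; Zara is not least since Finn < Zara.
Only Ava has nothing below it, so Ava is the lowest height.

Ava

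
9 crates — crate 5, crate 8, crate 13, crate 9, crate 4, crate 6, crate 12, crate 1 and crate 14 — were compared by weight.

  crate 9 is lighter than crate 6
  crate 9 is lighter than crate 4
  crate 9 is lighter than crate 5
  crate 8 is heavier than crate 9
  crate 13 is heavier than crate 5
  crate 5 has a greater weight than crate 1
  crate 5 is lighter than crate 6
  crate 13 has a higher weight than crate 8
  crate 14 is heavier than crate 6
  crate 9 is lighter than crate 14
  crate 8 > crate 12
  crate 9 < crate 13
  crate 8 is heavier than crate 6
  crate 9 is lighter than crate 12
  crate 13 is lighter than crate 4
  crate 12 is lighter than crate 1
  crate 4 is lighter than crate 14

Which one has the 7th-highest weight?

crate 1

Chaining the given pairs: crate 9 < crate 12 < crate 1 < crate 5 < crate 6 < crate 8 < crate 13 < crate 4 < crate 14.
The 7th largest is crate 1.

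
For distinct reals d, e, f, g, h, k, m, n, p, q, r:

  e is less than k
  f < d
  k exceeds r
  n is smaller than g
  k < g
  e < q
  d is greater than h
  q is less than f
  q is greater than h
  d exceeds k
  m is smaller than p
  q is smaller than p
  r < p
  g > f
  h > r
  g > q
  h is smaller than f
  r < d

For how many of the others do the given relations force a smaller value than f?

The elements the relations force below f are r, h, e, q — no chain reaches any other.
That is 4.

4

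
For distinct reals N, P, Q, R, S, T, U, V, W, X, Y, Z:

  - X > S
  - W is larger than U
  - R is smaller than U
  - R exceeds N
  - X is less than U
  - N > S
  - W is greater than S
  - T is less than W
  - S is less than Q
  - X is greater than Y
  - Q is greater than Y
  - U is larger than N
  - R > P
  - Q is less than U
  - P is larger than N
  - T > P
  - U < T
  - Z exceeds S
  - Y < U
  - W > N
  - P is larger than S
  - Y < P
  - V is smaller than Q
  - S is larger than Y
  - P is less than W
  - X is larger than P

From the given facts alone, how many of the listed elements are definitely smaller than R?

4

The elements the relations force below R are Y, S, N, P — no chain reaches any other.
That is 4.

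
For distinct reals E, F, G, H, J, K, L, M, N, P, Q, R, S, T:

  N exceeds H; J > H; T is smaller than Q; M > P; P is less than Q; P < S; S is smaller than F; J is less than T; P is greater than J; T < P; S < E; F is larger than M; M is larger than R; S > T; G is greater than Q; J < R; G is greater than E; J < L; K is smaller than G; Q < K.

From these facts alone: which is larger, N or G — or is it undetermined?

Following every chain through N: below N we get H.
G is not reached, and no chain runs the other way from G to N.
So the given relations leave the order of N and G undetermined.

undetermined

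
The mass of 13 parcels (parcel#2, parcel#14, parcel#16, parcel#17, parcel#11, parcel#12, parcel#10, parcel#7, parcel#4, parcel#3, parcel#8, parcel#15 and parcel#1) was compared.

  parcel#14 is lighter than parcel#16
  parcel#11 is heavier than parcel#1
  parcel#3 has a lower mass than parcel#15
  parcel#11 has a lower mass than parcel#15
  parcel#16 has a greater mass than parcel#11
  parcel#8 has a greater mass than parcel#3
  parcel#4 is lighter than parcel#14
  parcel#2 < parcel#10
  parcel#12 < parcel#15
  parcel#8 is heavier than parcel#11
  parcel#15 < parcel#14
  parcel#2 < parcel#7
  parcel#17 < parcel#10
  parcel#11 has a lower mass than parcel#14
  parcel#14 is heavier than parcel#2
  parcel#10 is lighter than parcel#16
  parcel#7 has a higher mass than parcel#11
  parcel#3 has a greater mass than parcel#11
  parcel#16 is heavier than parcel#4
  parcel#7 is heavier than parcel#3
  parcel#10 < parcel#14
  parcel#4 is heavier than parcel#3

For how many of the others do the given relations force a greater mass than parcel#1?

From parcel#1 the given relations immediately reach parcel#11.
From those, parcel#3, parcel#8, parcel#7, parcel#15, parcel#14, parcel#16 — 7 in total.
From those, parcel#4 — 8 in total.
No other element is forced above parcel#1 by the given relations, so the count is 8.

8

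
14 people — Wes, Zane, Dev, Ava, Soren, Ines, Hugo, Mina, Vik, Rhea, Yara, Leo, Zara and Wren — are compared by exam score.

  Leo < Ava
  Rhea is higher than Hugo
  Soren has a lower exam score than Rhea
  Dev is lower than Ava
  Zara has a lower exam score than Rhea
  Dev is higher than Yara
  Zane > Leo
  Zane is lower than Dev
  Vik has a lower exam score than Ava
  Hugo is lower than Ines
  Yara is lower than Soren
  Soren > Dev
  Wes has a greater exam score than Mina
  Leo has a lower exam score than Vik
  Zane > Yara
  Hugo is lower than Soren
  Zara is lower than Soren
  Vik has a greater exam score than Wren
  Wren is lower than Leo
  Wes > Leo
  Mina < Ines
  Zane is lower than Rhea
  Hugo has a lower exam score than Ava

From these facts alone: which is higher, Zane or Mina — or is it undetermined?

Following every chain through Zane: above Zane we get Dev, Ava, Soren, Rhea; below Zane we get Yara, Wren, Leo.
Mina is not reached, and no chain runs the other way from Mina to Zane.
So the given relations leave the order of Zane and Mina undetermined.

undetermined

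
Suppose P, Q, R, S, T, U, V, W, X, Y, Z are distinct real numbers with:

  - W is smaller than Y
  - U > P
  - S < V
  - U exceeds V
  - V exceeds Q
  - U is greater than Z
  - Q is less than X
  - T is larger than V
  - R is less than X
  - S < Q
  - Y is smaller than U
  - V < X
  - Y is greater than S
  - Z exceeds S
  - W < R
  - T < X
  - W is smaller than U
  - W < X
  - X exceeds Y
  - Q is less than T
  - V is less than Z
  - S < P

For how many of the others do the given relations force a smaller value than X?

Directly below X: W, Q, Y, V, T, R.
One step further: S (7 so far).
Nothing else is reachable below X; 7 in all.

7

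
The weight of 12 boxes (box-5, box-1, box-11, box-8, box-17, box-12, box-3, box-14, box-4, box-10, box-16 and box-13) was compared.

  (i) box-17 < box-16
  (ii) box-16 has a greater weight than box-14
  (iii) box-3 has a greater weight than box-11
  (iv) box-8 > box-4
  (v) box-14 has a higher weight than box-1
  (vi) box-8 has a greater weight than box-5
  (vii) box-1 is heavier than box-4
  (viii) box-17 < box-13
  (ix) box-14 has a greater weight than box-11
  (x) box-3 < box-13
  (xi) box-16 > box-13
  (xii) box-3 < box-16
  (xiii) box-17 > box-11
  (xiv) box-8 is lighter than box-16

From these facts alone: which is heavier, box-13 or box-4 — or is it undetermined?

undetermined

Following every chain through box-4: above box-4 we get box-1, box-8, box-14, box-16.
box-13 is not reached, and no chain runs the other way from box-13 to box-4.
So the given relations leave the order of box-4 and box-13 undetermined.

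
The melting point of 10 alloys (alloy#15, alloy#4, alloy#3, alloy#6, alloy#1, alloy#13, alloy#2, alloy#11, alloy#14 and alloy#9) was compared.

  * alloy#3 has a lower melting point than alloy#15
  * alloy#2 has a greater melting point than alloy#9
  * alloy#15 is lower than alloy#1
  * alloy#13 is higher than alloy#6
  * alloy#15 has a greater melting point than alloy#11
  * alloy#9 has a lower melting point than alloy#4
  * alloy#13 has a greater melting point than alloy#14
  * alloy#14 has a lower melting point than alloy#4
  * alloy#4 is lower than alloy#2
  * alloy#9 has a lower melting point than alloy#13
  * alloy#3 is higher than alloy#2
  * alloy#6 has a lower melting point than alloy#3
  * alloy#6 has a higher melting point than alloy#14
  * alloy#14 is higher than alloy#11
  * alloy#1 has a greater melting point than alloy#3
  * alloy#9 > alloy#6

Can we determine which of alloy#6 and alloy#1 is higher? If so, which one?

alloy#1

alloy#6 < alloy#9 and alloy#9 < alloy#4 give alloy#6 < alloy#4.
With alloy#4 < alloy#2: alloy#6 < alloy#9 < alloy#4 < alloy#2.
Then alloy#2 < alloy#3 extends the chain to alloy#3.
With alloy#3 < alloy#15: alloy#6 < alloy#9 < alloy#4 < alloy#2 < alloy#3 < alloy#15.
With alloy#15 < alloy#1: alloy#6 < alloy#9 < alloy#4 < alloy#2 < alloy#3 < alloy#15 < alloy#1.
So alloy#1 is higher.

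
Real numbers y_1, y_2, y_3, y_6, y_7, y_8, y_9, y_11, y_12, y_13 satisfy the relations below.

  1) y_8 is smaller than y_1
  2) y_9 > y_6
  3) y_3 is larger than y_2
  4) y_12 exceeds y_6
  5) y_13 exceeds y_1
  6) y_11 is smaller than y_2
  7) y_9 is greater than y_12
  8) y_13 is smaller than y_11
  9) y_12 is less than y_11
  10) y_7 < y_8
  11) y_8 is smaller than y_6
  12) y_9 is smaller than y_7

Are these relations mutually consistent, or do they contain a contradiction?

inconsistent

Chaining the given relations yields y_6 < y_12 < y_9 < y_7 < y_8, so y_6 < y_8. But one relation states y_8 < y_6. These cannot both hold.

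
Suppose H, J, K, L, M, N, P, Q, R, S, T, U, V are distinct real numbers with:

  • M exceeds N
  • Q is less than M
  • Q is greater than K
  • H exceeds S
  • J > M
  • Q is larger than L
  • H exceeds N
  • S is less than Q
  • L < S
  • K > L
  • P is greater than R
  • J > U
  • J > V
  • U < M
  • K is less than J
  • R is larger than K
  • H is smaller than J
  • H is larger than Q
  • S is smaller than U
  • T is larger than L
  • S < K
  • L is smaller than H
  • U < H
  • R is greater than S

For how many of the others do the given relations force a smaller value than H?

The elements the relations force below H are L, S, U, N, K, Q — no chain reaches any other.
That is 6.

6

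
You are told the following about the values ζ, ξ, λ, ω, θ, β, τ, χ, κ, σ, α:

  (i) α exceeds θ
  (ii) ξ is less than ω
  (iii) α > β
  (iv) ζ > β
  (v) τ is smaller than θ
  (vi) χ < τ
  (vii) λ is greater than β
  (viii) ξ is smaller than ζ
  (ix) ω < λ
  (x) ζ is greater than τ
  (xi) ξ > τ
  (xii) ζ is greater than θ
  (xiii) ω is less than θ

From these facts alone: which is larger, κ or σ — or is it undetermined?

Following every chain through σ: nothing is chained to σ.
κ is not reached, and no chain runs the other way from κ to σ.
So the given relations leave the order of σ and κ undetermined.

undetermined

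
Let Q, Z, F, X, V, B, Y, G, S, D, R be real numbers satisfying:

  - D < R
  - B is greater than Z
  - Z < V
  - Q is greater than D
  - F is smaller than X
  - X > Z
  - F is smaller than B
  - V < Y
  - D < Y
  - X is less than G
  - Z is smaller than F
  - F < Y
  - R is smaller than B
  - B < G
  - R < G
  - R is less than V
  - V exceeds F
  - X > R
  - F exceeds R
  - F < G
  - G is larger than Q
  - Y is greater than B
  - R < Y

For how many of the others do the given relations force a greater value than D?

Directly above D: R, Q, Y.
One step further: F, V, X, B, G (8 so far).
Nothing else is reachable above D; 8 in all.

8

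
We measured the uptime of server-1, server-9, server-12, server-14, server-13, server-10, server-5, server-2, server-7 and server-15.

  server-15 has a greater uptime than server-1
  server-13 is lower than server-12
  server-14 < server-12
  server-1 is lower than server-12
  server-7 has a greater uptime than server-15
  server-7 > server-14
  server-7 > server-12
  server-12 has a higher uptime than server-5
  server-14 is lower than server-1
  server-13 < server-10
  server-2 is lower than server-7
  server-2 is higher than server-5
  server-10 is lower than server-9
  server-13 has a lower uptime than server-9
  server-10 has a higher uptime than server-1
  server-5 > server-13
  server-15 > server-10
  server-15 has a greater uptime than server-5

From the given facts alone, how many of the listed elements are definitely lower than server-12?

4

The elements the relations force below server-12 are server-13, server-14, server-1, server-5 — no chain reaches any other.
That is 4.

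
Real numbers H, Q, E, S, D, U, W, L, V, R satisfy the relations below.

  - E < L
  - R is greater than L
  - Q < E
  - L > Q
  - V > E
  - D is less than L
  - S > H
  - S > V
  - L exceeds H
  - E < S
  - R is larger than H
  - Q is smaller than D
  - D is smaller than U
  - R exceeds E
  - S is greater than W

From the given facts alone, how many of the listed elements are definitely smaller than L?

Directly below L: Q, H, E, D.
Nothing else is reachable below L; 4 in all.

4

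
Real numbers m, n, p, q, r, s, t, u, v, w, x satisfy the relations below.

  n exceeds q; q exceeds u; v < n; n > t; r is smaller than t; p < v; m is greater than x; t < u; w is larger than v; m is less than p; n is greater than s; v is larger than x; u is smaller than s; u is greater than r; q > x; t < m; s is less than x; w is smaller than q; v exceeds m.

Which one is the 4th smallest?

s

Piecing the relations together gives one ordering: r < t < u < s < x < m < p < v < w < q < n.
The 4th smallest is s.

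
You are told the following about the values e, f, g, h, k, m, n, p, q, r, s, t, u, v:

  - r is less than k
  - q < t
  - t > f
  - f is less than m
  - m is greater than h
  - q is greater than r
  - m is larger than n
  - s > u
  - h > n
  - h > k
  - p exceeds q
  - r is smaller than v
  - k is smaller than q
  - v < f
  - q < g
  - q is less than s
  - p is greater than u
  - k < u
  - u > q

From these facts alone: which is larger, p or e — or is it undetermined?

Following every chain through p: below p we get r, k, q, u.
e is not reached, and no chain runs the other way from e to p.
So the given relations leave the order of p and e undetermined.

undetermined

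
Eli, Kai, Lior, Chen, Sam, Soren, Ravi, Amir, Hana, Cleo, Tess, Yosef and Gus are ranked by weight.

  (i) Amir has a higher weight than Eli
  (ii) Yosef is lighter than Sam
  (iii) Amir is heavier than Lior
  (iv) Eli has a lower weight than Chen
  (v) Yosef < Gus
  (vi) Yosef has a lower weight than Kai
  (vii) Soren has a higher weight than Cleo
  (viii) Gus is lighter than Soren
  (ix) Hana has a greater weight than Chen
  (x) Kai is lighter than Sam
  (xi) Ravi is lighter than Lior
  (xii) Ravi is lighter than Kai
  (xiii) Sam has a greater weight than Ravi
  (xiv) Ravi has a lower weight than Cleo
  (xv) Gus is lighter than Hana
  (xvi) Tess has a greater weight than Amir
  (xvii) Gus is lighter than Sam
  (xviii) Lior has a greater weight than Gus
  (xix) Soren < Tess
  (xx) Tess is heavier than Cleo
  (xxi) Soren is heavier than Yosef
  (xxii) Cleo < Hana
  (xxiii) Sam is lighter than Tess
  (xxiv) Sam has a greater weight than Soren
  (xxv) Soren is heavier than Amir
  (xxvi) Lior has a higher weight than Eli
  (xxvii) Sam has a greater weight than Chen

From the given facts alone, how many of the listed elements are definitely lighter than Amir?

Directly below Amir: Eli, Lior.
One step further: Ravi, Gus (4 so far).
One step further: Yosef (5 so far).
No other element is forced below Amir by the given relations, so the count is 5.

5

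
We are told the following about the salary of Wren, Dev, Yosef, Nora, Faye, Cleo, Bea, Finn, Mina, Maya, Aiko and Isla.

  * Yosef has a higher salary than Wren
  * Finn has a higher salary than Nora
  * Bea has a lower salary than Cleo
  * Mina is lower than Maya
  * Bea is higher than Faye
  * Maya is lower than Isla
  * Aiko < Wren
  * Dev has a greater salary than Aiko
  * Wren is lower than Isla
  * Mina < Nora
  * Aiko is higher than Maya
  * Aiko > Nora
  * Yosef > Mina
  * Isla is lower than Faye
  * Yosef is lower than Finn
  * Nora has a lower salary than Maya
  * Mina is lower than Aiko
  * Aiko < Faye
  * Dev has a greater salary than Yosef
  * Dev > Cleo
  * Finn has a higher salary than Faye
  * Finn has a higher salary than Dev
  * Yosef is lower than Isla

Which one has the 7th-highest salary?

Yosef

Piecing the relations together gives one ordering: Mina < Nora < Maya < Aiko < Wren < Yosef < Isla < Faye < Bea < Cleo < Dev < Finn.
Counting 7 from the largest end gives Yosef.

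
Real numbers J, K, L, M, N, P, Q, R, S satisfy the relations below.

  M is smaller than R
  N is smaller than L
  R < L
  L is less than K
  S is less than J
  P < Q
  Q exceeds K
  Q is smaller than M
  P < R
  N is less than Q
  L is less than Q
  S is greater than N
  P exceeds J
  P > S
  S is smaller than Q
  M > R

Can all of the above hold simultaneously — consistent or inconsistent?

inconsistent

Chaining the given relations yields R < L < K < Q < M, so R < M. But one relation states M < R. These cannot both hold.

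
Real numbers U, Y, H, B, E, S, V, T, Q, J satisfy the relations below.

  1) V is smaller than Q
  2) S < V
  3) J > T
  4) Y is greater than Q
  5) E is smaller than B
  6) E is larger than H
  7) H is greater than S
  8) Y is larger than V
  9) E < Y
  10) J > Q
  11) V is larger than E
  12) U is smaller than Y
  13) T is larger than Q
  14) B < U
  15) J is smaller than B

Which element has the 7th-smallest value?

The consecutive relations fix a unique order: S < H < E < V < Q < T < J < B < U < Y.
The 7th smallest is J.

J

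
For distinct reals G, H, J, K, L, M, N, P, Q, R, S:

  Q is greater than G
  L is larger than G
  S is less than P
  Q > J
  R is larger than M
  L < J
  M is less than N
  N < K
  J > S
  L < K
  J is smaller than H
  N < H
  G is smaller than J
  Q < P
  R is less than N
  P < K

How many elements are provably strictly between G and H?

Chaining upward from G reaches: L, J, Q, P, K.
Chaining downward from H reaches: M, R, L, S, J, N.
Strictly between G and H are those in both lists: L, J — 2 elements.

2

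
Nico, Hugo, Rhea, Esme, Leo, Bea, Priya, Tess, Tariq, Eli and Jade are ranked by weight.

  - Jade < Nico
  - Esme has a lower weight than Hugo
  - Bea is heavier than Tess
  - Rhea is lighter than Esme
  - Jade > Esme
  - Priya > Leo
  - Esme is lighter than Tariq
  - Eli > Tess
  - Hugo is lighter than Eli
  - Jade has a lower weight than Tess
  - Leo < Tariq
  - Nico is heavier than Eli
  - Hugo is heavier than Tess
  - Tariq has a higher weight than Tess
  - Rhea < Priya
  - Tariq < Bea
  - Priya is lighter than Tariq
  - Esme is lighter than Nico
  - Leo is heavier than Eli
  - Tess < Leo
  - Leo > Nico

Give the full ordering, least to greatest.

Rhea < Esme < Jade < Tess < Hugo < Eli < Nico < Leo < Priya < Tariq < Bea

The consecutive links are each given: Rhea < Esme; Esme < Jade; Jade < Tess; Tess < Hugo; Hugo < Eli; Eli < Nico; Nico < Leo; Leo < Priya; Priya < Tariq; Tariq < Bea.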